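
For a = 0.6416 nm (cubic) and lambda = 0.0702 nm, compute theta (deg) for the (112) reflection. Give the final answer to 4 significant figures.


d = a / sqrt(h^2+k^2+l^2)
d = 0.6416 / sqrt(6) = 0.261932 nm
lambda = 2*d*sin(theta)  =>  sin(theta) = lambda / (2*d)
sin(theta) = 0.0702 / (2 * 0.261932) = 0.134004
theta = 7.701 deg


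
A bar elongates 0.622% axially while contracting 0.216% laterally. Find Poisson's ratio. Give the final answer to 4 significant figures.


nu = -epsilon_lat / epsilon_axial
Lateral strain is contraction (negative), so using magnitudes:
nu = 0.216 / 0.622
nu = 0.3473


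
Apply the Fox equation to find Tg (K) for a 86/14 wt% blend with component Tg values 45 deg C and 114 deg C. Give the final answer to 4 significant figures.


1/Tg = w1/Tg1 + w2/Tg2 (in Kelvin)
Tg1 = 318.15 K, Tg2 = 387.15 K
1/Tg = 0.86/318.15 + 0.14/387.15
Tg = 326.3 K


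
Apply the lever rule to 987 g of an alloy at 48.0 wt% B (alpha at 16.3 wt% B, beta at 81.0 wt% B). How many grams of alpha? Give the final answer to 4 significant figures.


f_alpha = (C_beta - C0) / (C_beta - C_alpha)
f_alpha = (81.0 - 48.0) / (81.0 - 16.3) = 0.510046
m_alpha = f_alpha * m_total = 0.510046 * 987 = 503.4 g


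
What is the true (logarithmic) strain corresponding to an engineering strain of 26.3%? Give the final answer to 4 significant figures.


epsilon_true = ln(1 + epsilon_eng)
epsilon_true = ln(1 + 0.263)
epsilon_true = 0.2335


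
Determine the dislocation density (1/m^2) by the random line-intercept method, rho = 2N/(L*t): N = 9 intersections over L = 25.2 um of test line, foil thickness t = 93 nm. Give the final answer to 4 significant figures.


rho = 2N / (L * t)
L = 25.2 um = 2.52e-05 m, t = 93 nm = 9.3e-08 m
rho = 2 * 9 / (2.52e-05 * 9.3e-08)
rho = 7.68e+12 1/m^2


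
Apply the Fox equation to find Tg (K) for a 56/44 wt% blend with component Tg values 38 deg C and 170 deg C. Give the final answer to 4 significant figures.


1/Tg = w1/Tg1 + w2/Tg2 (in Kelvin)
Tg1 = 311.15 K, Tg2 = 443.15 K
1/Tg = 0.56/311.15 + 0.44/443.15
Tg = 358.1 K


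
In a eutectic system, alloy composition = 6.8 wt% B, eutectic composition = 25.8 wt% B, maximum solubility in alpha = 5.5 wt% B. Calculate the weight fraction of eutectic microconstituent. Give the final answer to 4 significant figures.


f_primary = (C_e - C0) / (C_e - C_alpha_max)
f_primary = (25.8 - 6.8) / (25.8 - 5.5)
f_primary = 0.935961
f_eutectic = 1 - 0.935961 = 0.06404


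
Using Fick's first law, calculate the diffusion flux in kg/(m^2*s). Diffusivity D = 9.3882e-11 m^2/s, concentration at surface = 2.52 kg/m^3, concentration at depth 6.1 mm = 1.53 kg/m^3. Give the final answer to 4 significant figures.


J = -D * (dC/dx) = D * (C1 - C2) / dx
J = 9.3882e-11 * (2.52 - 1.53) / 6.1e-03
J = 1.524e-08 kg/(m^2*s)


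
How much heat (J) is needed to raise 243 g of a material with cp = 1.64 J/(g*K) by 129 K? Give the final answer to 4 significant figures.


Q = m * cp * dT
Q = 243 * 1.64 * 129
Q = 51410 J


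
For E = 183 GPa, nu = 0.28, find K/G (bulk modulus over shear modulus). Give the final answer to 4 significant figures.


G = E / (2*(1+nu))
G = 183 / (2*(1+0.28)) = 71.4844 GPa
K = E / (3*(1-2*nu))
K = 183 / (3*(1-2*0.28)) = 138.636 GPa
K/G = 138.636 / 71.4844 = 1.939


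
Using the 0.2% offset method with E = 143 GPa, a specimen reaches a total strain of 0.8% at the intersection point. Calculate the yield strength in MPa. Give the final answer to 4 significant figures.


Offset strain = 0.002
Elastic strain at yield = total_strain - offset = 8e-03 - 0.002 = 6e-03
sigma_y = E * elastic_strain = 143000 * 6e-03
sigma_y = 858 MPa


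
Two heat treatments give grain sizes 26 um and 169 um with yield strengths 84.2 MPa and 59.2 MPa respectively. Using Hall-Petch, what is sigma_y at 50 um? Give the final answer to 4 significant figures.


sigma_y = sigma0 + k / sqrt(d)
1/sqrt(d1) = 1/sqrt(2.6e-05) = 196.116;  1/sqrt(d2) = 76.9231
k = (sigma1 - sigma2) / (1/sqrt(d1) - 1/sqrt(d2)) = (84.2 - 59.2) / (196.116 - 76.9231) = 0.209744 MPa*m^0.5
sigma0 = sigma1 - k/sqrt(d1) = 84.2 - 0.209744*196.116 = 43.0659 MPa
sigma_y(d3) = 43.0659 + 0.209744 / sqrt(5e-05) = 72.73 MPa


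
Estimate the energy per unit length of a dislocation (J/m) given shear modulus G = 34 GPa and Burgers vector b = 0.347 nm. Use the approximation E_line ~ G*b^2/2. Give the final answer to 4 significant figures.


E = G*b^2/2
b = 0.347 nm = 3.47e-10 m
G = 34 GPa = 3.4e+10 Pa
E = 0.5 * 3.4e+10 * (3.47e-10)^2
E = 2.047e-09 J/m


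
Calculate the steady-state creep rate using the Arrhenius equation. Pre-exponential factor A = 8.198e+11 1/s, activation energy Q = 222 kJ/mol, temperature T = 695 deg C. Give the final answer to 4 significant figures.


rate = A * exp(-Q / (R*T))
T = 695 + 273.15 = 968.15 K
rate = 8.198e+11 * exp(-222e3 / (8.314 * 968.15))
rate = 0.8624 1/s


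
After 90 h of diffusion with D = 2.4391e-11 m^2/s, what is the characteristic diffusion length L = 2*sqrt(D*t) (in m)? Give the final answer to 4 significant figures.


t = 90 hr = 324000 s
Diffusion length = 2*sqrt(D*t)
= 2*sqrt(2.4391e-11 * 324000)
= 5.622e-03 m


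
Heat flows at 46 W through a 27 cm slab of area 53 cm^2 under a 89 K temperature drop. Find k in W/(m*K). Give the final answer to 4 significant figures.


k = Q*L / (A*dT)
L = 0.27 m, A = 5.3e-03 m^2
k = 46 * 0.27 / (5.3e-03 * 89)
k = 26.33 W/(m*K)


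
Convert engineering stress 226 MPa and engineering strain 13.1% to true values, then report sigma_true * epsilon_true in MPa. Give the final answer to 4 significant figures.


sigma_true = sigma_eng * (1 + epsilon_eng)
sigma_true = 226 * (1 + 0.131) = 255.606 MPa
epsilon_true = ln(1 + epsilon_eng)
epsilon_true = ln(1 + 0.131) = 0.123102
sigma_true * epsilon_true = 255.606 * 0.123102 = 31.47 MPa


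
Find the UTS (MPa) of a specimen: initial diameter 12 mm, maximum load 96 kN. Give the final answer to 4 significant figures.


A0 = pi*(d/2)^2 = pi*(12/2)^2 = 113.097 mm^2
UTS = F_max / A0 = 96*1000 / 113.097
UTS = 848.8 MPa


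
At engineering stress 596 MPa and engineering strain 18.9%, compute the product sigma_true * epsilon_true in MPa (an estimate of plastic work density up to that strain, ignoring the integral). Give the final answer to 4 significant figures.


sigma_true = sigma_eng * (1 + epsilon_eng)
sigma_true = 596 * (1 + 0.189) = 708.644 MPa
epsilon_true = ln(1 + epsilon_eng)
epsilon_true = ln(1 + 0.189) = 0.173113
sigma_true * epsilon_true = 708.644 * 0.173113 = 122.7 MPa


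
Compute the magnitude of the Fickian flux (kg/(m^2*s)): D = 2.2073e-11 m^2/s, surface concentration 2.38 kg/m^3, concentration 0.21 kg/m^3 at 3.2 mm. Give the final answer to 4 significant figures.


J = -D * (dC/dx) = D * (C1 - C2) / dx
J = 2.2073e-11 * (2.38 - 0.21) / 3.2e-03
J = 1.497e-08 kg/(m^2*s)


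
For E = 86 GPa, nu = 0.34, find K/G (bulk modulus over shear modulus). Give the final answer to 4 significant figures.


G = E / (2*(1+nu))
G = 86 / (2*(1+0.34)) = 32.0896 GPa
K = E / (3*(1-2*nu))
K = 86 / (3*(1-2*0.34)) = 89.5833 GPa
K/G = 89.5833 / 32.0896 = 2.792


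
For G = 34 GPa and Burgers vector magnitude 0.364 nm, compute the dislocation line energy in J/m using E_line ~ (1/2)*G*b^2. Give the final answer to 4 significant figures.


E = G*b^2/2
b = 0.364 nm = 3.64e-10 m
G = 34 GPa = 3.4e+10 Pa
E = 0.5 * 3.4e+10 * (3.64e-10)^2
E = 2.252e-09 J/m


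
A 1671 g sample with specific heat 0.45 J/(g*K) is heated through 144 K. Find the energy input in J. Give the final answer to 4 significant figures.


Q = m * cp * dT
Q = 1671 * 0.45 * 144
Q = 108300 J


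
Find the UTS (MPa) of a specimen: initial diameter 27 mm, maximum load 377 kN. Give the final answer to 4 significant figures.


A0 = pi*(d/2)^2 = pi*(27/2)^2 = 572.555 mm^2
UTS = F_max / A0 = 377*1000 / 572.555
UTS = 658.5 MPa


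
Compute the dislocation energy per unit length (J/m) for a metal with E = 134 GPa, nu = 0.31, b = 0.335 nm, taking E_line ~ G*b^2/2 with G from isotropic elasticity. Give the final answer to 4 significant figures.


Step 1: G = E / (2*(1+nu))
G = 134 / (2*(1+0.31)) = 51.145 GPa = 5.1145e+10 Pa
Step 2: E_line = G*b^2/2
b = 0.335 nm = 3.35e-10 m
E_line = 0.5 * 5.1145e+10 * (3.35e-10)^2 = 2.87e-09 J/m


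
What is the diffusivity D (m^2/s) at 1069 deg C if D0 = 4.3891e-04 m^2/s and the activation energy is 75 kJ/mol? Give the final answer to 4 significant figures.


D = D0 * exp(-Qd / (R*T))
T = 1342.15 K
D = 4.3891e-04 * exp(-75e3 / (8.314 * 1342.15))
D = 5.289e-07 m^2/s


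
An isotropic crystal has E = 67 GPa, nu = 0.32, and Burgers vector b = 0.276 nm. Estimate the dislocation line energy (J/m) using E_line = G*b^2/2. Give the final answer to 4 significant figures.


Step 1: G = E / (2*(1+nu))
G = 67 / (2*(1+0.32)) = 25.3788 GPa = 2.53788e+10 Pa
Step 2: E_line = G*b^2/2
b = 0.276 nm = 2.76e-10 m
E_line = 0.5 * 2.53788e+10 * (2.76e-10)^2 = 9.666e-10 J/m


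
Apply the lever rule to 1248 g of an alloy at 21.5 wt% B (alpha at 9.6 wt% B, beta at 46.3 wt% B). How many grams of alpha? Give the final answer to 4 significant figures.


f_alpha = (C_beta - C0) / (C_beta - C_alpha)
f_alpha = (46.3 - 21.5) / (46.3 - 9.6) = 0.675749
m_alpha = f_alpha * m_total = 0.675749 * 1248 = 843.3 g


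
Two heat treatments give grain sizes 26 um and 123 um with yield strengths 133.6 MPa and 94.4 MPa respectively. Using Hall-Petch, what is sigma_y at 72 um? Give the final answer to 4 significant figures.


sigma_y = sigma0 + k / sqrt(d)
1/sqrt(d1) = 1/sqrt(2.6e-05) = 196.116;  1/sqrt(d2) = 90.167
k = (sigma1 - sigma2) / (1/sqrt(d1) - 1/sqrt(d2)) = (133.6 - 94.4) / (196.116 - 90.167) = 0.369989 MPa*m^0.5
sigma0 = sigma1 - k/sqrt(d1) = 133.6 - 0.369989*196.116 = 61.0392 MPa
sigma_y(d3) = 61.0392 + 0.369989 / sqrt(7.2e-05) = 104.6 MPa


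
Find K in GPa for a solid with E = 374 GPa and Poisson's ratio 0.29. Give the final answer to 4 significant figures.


K = E / (3*(1-2*nu))
K = 374 / (3*(1-2*0.29))
K = 296.8 GPa


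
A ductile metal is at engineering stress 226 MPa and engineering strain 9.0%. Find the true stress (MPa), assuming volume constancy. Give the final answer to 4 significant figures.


sigma_true = sigma_eng * (1 + epsilon_eng)
sigma_true = 226 * (1 + 0.09)
sigma_true = 246.3 MPa


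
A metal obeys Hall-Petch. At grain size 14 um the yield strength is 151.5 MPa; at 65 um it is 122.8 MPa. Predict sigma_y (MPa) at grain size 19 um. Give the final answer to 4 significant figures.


sigma_y = sigma0 + k / sqrt(d)
1/sqrt(d1) = 1/sqrt(1.4e-05) = 267.261;  1/sqrt(d2) = 124.035
k = (sigma1 - sigma2) / (1/sqrt(d1) - 1/sqrt(d2)) = (151.5 - 122.8) / (267.261 - 124.035) = 0.200382 MPa*m^0.5
sigma0 = sigma1 - k/sqrt(d1) = 151.5 - 0.200382*267.261 = 97.9457 MPa
sigma_y(d3) = 97.9457 + 0.200382 / sqrt(1.9e-05) = 143.9 MPa


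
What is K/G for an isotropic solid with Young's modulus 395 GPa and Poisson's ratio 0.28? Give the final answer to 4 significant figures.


G = E / (2*(1+nu))
G = 395 / (2*(1+0.28)) = 154.297 GPa
K = E / (3*(1-2*nu))
K = 395 / (3*(1-2*0.28)) = 299.242 GPa
K/G = 299.242 / 154.297 = 1.939


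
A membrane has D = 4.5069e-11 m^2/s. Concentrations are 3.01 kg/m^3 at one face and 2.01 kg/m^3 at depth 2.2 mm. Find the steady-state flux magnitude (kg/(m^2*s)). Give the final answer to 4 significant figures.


J = -D * (dC/dx) = D * (C1 - C2) / dx
J = 4.5069e-11 * (3.01 - 2.01) / 2.2e-03
J = 2.049e-08 kg/(m^2*s)


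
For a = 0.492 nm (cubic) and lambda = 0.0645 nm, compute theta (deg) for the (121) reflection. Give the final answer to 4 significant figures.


d = a / sqrt(h^2+k^2+l^2)
d = 0.492 / sqrt(6) = 0.200858 nm
lambda = 2*d*sin(theta)  =>  sin(theta) = lambda / (2*d)
sin(theta) = 0.0645 / (2 * 0.200858) = 0.160561
theta = 9.239 deg


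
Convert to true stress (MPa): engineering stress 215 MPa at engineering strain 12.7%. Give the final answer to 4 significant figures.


sigma_true = sigma_eng * (1 + epsilon_eng)
sigma_true = 215 * (1 + 0.127)
sigma_true = 242.3 MPa


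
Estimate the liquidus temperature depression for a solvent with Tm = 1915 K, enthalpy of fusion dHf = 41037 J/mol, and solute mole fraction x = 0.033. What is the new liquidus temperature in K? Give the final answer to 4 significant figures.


dT = R*Tm^2*x / dHf
dT = 8.314 * 1915^2 * 0.033 / 41037
dT = 24.518 K
T_new = 1915 - 24.518 = 1890 K


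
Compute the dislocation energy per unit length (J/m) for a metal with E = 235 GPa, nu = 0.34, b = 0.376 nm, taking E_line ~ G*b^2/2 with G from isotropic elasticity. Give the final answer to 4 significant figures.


Step 1: G = E / (2*(1+nu))
G = 235 / (2*(1+0.34)) = 87.6866 GPa = 8.76866e+10 Pa
Step 2: E_line = G*b^2/2
b = 0.376 nm = 3.76e-10 m
E_line = 0.5 * 8.76866e+10 * (3.76e-10)^2 = 6.198e-09 J/m


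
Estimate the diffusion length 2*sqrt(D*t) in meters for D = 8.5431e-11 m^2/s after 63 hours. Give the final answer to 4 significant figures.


t = 63 hr = 226800 s
Diffusion length = 2*sqrt(D*t)
= 2*sqrt(8.5431e-11 * 226800)
= 8.804e-03 m


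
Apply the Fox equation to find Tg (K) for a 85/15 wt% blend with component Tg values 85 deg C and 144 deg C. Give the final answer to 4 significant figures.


1/Tg = w1/Tg1 + w2/Tg2 (in Kelvin)
Tg1 = 358.15 K, Tg2 = 417.15 K
1/Tg = 0.85/358.15 + 0.15/417.15
Tg = 365.9 K


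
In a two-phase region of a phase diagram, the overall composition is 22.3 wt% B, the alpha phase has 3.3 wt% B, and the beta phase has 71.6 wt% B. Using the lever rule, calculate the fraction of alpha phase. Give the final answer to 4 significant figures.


f_alpha = (C_beta - C0) / (C_beta - C_alpha)
f_alpha = (71.6 - 22.3) / (71.6 - 3.3)
f_alpha = 0.7218


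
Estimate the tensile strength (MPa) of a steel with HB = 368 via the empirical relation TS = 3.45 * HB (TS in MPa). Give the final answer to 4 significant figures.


TS (MPa) = 3.45 * HB
TS = 3.45 * 368
TS = 1270 MPa


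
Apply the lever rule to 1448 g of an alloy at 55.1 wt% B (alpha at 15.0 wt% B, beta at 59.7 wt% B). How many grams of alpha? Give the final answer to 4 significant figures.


f_alpha = (C_beta - C0) / (C_beta - C_alpha)
f_alpha = (59.7 - 55.1) / (59.7 - 15.0) = 0.102908
m_alpha = f_alpha * m_total = 0.102908 * 1448 = 149 g


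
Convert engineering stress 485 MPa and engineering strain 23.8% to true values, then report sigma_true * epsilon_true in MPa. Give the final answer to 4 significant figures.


sigma_true = sigma_eng * (1 + epsilon_eng)
sigma_true = 485 * (1 + 0.238) = 600.43 MPa
epsilon_true = ln(1 + epsilon_eng)
epsilon_true = ln(1 + 0.238) = 0.213497
sigma_true * epsilon_true = 600.43 * 0.213497 = 128.2 MPa


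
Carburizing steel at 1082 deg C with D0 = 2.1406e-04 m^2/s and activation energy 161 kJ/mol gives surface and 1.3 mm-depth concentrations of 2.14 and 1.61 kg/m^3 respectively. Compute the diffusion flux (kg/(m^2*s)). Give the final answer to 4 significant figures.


Step 1: D = D0 * exp(-Qd/(R*T))
T = 1082 + 273.15 = 1355.15 K
D = 2.1406e-04 * exp(-161e3 / (8.314 * 1355.15)) = 1.33205e-10 m^2/s
Step 2: J = D * (C1 - C2) / dx
J = 1.33205e-10 * (2.14 - 1.61) / 1.3e-03
J = 5.431e-08 kg/(m^2*s)


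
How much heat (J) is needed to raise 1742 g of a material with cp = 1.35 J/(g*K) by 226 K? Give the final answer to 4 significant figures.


Q = m * cp * dT
Q = 1742 * 1.35 * 226
Q = 531500 J


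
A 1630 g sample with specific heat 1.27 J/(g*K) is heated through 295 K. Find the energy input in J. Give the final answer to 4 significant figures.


Q = m * cp * dT
Q = 1630 * 1.27 * 295
Q = 610700 J


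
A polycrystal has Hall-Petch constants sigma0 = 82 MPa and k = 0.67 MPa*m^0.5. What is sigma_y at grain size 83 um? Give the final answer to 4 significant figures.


sigma_y = sigma0 + k / sqrt(d)
d = 83 um = 8.3e-05 m
sigma_y = 82 + 0.67 / sqrt(8.3e-05)
sigma_y = 155.5 MPa


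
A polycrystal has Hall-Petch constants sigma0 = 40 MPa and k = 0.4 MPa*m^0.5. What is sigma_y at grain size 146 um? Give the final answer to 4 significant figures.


sigma_y = sigma0 + k / sqrt(d)
d = 146 um = 1.46e-04 m
sigma_y = 40 + 0.4 / sqrt(1.46e-04)
sigma_y = 73.1 MPa


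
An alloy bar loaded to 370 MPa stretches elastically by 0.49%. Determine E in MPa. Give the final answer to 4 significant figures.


E = sigma / epsilon
epsilon = 0.49% = 4.9e-03
E = 370 / 4.9e-03
E = 75510 MPa


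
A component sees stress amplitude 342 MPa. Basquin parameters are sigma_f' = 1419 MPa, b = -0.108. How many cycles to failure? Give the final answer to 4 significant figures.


sigma_a = sigma_f' * (2*Nf)^b
2*Nf = (sigma_a / sigma_f')^(1/b)
2*Nf = (342 / 1419)^(1/-0.108)
2*Nf = 527008
Nf = 263500 cycles


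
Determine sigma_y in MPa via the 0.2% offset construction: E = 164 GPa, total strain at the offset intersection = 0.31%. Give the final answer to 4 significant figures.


Offset strain = 0.002
Elastic strain at yield = total_strain - offset = 3.1e-03 - 0.002 = 1.1e-03
sigma_y = E * elastic_strain = 164000 * 1.1e-03
sigma_y = 180.4 MPa


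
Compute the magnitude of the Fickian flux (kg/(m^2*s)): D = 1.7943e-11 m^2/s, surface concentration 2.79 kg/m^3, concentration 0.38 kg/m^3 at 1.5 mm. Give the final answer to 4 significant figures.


J = -D * (dC/dx) = D * (C1 - C2) / dx
J = 1.7943e-11 * (2.79 - 0.38) / 1.5e-03
J = 2.883e-08 kg/(m^2*s)


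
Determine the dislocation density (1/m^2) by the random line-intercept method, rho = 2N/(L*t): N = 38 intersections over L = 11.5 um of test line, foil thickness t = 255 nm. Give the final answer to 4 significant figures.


rho = 2N / (L * t)
L = 11.5 um = 1.15e-05 m, t = 255 nm = 2.55e-07 m
rho = 2 * 38 / (1.15e-05 * 2.55e-07)
rho = 2.592e+13 1/m^2


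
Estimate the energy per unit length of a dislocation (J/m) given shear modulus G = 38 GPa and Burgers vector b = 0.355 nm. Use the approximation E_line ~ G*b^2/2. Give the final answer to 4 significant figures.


E = G*b^2/2
b = 0.355 nm = 3.55e-10 m
G = 38 GPa = 3.8e+10 Pa
E = 0.5 * 3.8e+10 * (3.55e-10)^2
E = 2.394e-09 J/m


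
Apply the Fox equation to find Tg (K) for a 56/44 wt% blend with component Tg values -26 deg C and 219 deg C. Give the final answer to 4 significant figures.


1/Tg = w1/Tg1 + w2/Tg2 (in Kelvin)
Tg1 = 247.15 K, Tg2 = 492.15 K
1/Tg = 0.56/247.15 + 0.44/492.15
Tg = 316.5 K


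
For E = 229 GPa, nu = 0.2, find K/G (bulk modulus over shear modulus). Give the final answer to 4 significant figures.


G = E / (2*(1+nu))
G = 229 / (2*(1+0.2)) = 95.4167 GPa
K = E / (3*(1-2*nu))
K = 229 / (3*(1-2*0.2)) = 127.222 GPa
K/G = 127.222 / 95.4167 = 1.333


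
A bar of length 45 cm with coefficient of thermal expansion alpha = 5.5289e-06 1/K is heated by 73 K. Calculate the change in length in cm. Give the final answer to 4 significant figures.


dL = L0 * alpha * dT
dL = 45 * 5.5289e-06 * 73
dL = 0.01816 cm


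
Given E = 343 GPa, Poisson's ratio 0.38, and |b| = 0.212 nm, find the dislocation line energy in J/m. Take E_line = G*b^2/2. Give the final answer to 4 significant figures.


Step 1: G = E / (2*(1+nu))
G = 343 / (2*(1+0.38)) = 124.275 GPa = 1.24275e+11 Pa
Step 2: E_line = G*b^2/2
b = 0.212 nm = 2.12e-10 m
E_line = 0.5 * 1.24275e+11 * (2.12e-10)^2 = 2.793e-09 J/m


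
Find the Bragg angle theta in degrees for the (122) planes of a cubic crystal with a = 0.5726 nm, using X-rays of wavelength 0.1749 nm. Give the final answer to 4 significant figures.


d = a / sqrt(h^2+k^2+l^2)
d = 0.5726 / sqrt(9) = 0.190867 nm
lambda = 2*d*sin(theta)  =>  sin(theta) = lambda / (2*d)
sin(theta) = 0.1749 / (2 * 0.190867) = 0.458173
theta = 27.27 deg


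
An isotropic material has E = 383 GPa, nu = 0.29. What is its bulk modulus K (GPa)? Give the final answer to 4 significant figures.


K = E / (3*(1-2*nu))
K = 383 / (3*(1-2*0.29))
K = 304 GPa


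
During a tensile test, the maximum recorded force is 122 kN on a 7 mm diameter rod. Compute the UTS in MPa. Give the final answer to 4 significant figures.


A0 = pi*(d/2)^2 = pi*(7/2)^2 = 38.4845 mm^2
UTS = F_max / A0 = 122*1000 / 38.4845
UTS = 3170 MPa


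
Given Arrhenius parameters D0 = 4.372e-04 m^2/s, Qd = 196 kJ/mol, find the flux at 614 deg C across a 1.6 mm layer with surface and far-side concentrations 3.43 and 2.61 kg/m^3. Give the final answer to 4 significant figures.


Step 1: D = D0 * exp(-Qd/(R*T))
T = 614 + 273.15 = 887.15 K
D = 4.372e-04 * exp(-196e3 / (8.314 * 887.15)) = 1.25878e-15 m^2/s
Step 2: J = D * (C1 - C2) / dx
J = 1.25878e-15 * (3.43 - 2.61) / 1.6e-03
J = 6.451e-13 kg/(m^2*s)


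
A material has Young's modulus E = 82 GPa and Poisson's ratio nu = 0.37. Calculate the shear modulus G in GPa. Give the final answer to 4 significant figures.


G = E / (2*(1+nu))
G = 82 / (2*(1+0.37))
G = 29.93 GPa


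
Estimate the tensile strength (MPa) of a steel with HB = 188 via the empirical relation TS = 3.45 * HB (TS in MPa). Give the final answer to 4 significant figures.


TS (MPa) = 3.45 * HB
TS = 3.45 * 188
TS = 648.6 MPa


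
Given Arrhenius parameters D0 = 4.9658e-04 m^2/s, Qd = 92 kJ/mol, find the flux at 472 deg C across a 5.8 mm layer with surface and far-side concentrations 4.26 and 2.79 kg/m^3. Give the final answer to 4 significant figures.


Step 1: D = D0 * exp(-Qd/(R*T))
T = 472 + 273.15 = 745.15 K
D = 4.9658e-04 * exp(-92e3 / (8.314 * 745.15)) = 1.76442e-10 m^2/s
Step 2: J = D * (C1 - C2) / dx
J = 1.76442e-10 * (4.26 - 2.79) / 5.8e-03
J = 4.472e-08 kg/(m^2*s)


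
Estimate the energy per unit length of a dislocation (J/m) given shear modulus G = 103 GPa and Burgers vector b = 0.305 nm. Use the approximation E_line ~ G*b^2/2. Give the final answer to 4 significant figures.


E = G*b^2/2
b = 0.305 nm = 3.05e-10 m
G = 103 GPa = 1.03e+11 Pa
E = 0.5 * 1.03e+11 * (3.05e-10)^2
E = 4.791e-09 J/m


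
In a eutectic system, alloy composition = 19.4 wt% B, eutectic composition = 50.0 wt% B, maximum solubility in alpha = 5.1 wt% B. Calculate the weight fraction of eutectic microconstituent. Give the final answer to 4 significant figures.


f_primary = (C_e - C0) / (C_e - C_alpha_max)
f_primary = (50.0 - 19.4) / (50.0 - 5.1)
f_primary = 0.681514
f_eutectic = 1 - 0.681514 = 0.3185


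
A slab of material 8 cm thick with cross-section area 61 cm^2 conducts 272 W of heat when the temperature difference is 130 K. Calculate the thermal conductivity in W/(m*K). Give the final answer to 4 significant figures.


k = Q*L / (A*dT)
L = 0.08 m, A = 6.1e-03 m^2
k = 272 * 0.08 / (6.1e-03 * 130)
k = 27.44 W/(m*K)


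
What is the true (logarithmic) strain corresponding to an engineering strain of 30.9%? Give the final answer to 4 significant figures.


epsilon_true = ln(1 + epsilon_eng)
epsilon_true = ln(1 + 0.309)
epsilon_true = 0.2693


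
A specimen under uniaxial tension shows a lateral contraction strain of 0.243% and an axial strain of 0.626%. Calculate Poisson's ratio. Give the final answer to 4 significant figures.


nu = -epsilon_lat / epsilon_axial
Lateral strain is contraction (negative), so using magnitudes:
nu = 0.243 / 0.626
nu = 0.3882


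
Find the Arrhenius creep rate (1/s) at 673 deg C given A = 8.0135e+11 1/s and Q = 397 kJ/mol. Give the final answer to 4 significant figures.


rate = A * exp(-Q / (R*T))
T = 673 + 273.15 = 946.15 K
rate = 8.0135e+11 * exp(-397e3 / (8.314 * 946.15))
rate = 9.674e-11 1/s


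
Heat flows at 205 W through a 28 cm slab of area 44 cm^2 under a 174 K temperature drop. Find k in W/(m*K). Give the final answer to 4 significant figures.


k = Q*L / (A*dT)
L = 0.28 m, A = 4.4e-03 m^2
k = 205 * 0.28 / (4.4e-03 * 174)
k = 74.97 W/(m*K)


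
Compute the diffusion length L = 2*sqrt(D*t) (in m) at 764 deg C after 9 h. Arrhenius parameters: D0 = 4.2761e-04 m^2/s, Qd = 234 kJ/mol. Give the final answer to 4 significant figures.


Step 1: D = D0 * exp(-Qd/(R*T))
T = 1037.15 K
D = 4.2761e-04 * exp(-234e3 / (8.314 * 1037.15)) = 7.00701e-16 m^2/s
Step 2: L = 2*sqrt(D*t)
t = 9 h = 32400 s
L = 2*sqrt(7.00701e-16 * 32400) = 9.529e-06 m


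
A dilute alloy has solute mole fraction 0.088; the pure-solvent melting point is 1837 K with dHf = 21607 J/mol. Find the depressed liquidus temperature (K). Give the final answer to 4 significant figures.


dT = R*Tm^2*x / dHf
dT = 8.314 * 1837^2 * 0.088 / 21607
dT = 114.266 K
T_new = 1837 - 114.266 = 1723 K


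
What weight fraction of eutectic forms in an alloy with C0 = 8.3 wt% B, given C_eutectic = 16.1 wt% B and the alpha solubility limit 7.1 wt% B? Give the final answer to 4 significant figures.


f_primary = (C_e - C0) / (C_e - C_alpha_max)
f_primary = (16.1 - 8.3) / (16.1 - 7.1)
f_primary = 0.866667
f_eutectic = 1 - 0.866667 = 0.1333


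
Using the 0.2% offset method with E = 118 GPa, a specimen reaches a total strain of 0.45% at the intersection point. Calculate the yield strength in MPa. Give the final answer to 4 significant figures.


Offset strain = 0.002
Elastic strain at yield = total_strain - offset = 4.5e-03 - 0.002 = 2.5e-03
sigma_y = E * elastic_strain = 118000 * 2.5e-03
sigma_y = 295 MPa


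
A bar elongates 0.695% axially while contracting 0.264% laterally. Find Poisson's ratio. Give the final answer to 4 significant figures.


nu = -epsilon_lat / epsilon_axial
Lateral strain is contraction (negative), so using magnitudes:
nu = 0.264 / 0.695
nu = 0.3799


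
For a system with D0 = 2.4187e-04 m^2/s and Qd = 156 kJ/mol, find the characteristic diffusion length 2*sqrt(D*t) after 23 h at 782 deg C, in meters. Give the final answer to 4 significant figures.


Step 1: D = D0 * exp(-Qd/(R*T))
T = 1055.15 K
D = 2.4187e-04 * exp(-156e3 / (8.314 * 1055.15)) = 4.57726e-12 m^2/s
Step 2: L = 2*sqrt(D*t)
t = 23 h = 82800 s
L = 2*sqrt(4.57726e-12 * 82800) = 1.231e-03 m


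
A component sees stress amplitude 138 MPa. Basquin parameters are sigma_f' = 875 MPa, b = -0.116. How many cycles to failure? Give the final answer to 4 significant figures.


sigma_a = sigma_f' * (2*Nf)^b
2*Nf = (sigma_a / sigma_f')^(1/b)
2*Nf = (138 / 875)^(1/-0.116)
2*Nf = 8.22063e+06
Nf = 4.11e+06 cycles


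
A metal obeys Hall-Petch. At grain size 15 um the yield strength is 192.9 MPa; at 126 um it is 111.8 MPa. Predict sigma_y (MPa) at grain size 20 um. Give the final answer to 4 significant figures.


sigma_y = sigma0 + k / sqrt(d)
1/sqrt(d1) = 1/sqrt(1.5e-05) = 258.199;  1/sqrt(d2) = 89.0871
k = (sigma1 - sigma2) / (1/sqrt(d1) - 1/sqrt(d2)) = (192.9 - 111.8) / (258.199 - 89.0871) = 0.479564 MPa*m^0.5
sigma0 = sigma1 - k/sqrt(d1) = 192.9 - 0.479564*258.199 = 69.077 MPa
sigma_y(d3) = 69.077 + 0.479564 / sqrt(2e-05) = 176.3 MPa


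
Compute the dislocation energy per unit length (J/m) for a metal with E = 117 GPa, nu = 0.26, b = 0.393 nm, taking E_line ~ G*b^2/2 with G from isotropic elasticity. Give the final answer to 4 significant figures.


Step 1: G = E / (2*(1+nu))
G = 117 / (2*(1+0.26)) = 46.4286 GPa = 4.64286e+10 Pa
Step 2: E_line = G*b^2/2
b = 0.393 nm = 3.93e-10 m
E_line = 0.5 * 4.64286e+10 * (3.93e-10)^2 = 3.585e-09 J/m


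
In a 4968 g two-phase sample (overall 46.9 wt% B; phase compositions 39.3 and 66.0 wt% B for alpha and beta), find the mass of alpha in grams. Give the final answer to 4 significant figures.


f_alpha = (C_beta - C0) / (C_beta - C_alpha)
f_alpha = (66.0 - 46.9) / (66.0 - 39.3) = 0.715356
m_alpha = f_alpha * m_total = 0.715356 * 4968 = 3554 g


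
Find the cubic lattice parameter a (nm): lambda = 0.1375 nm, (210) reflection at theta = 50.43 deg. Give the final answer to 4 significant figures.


d = lambda / (2*sin(theta))
d = 0.1375 / (2*sin(50.43 deg))
d = 0.0891876 nm
a = d * sqrt(h^2+k^2+l^2) = 0.0891876 * sqrt(5)
a = 0.1994 nm


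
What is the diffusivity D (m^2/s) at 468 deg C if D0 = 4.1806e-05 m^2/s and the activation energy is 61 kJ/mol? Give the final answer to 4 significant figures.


D = D0 * exp(-Qd / (R*T))
T = 741.15 K
D = 4.1806e-05 * exp(-61e3 / (8.314 * 741.15))
D = 2.099e-09 m^2/s


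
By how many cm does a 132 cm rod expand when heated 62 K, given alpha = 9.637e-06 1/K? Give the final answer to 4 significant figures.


dL = L0 * alpha * dT
dL = 132 * 9.637e-06 * 62
dL = 0.07887 cm


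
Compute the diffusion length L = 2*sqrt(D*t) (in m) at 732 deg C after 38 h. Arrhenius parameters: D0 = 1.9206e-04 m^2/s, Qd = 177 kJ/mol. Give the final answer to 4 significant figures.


Step 1: D = D0 * exp(-Qd/(R*T))
T = 1005.15 K
D = 1.9206e-04 * exp(-177e3 / (8.314 * 1005.15)) = 1.21603e-13 m^2/s
Step 2: L = 2*sqrt(D*t)
t = 38 h = 136800 s
L = 2*sqrt(1.21603e-13 * 136800) = 2.58e-04 m


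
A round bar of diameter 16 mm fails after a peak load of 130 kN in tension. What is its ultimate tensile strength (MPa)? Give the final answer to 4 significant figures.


A0 = pi*(d/2)^2 = pi*(16/2)^2 = 201.062 mm^2
UTS = F_max / A0 = 130*1000 / 201.062
UTS = 646.6 MPa


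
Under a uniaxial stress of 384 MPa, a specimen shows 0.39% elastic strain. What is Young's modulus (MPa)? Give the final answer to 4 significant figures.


E = sigma / epsilon
epsilon = 0.39% = 3.9e-03
E = 384 / 3.9e-03
E = 98460 MPa


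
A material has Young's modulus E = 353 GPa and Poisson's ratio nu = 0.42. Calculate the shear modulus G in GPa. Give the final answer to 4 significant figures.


G = E / (2*(1+nu))
G = 353 / (2*(1+0.42))
G = 124.3 GPa


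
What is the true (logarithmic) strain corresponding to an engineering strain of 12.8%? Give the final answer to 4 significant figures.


epsilon_true = ln(1 + epsilon_eng)
epsilon_true = ln(1 + 0.128)
epsilon_true = 0.1204


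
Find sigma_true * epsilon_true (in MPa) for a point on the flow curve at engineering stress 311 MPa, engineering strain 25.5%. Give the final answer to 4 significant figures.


sigma_true = sigma_eng * (1 + epsilon_eng)
sigma_true = 311 * (1 + 0.255) = 390.305 MPa
epsilon_true = ln(1 + epsilon_eng)
epsilon_true = ln(1 + 0.255) = 0.227136
sigma_true * epsilon_true = 390.305 * 0.227136 = 88.65 MPa


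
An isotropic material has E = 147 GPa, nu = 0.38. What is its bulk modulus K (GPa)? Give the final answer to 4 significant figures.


K = E / (3*(1-2*nu))
K = 147 / (3*(1-2*0.38))
K = 204.2 GPa


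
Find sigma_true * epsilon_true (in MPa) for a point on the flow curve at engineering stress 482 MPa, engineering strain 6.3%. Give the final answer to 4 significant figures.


sigma_true = sigma_eng * (1 + epsilon_eng)
sigma_true = 482 * (1 + 0.063) = 512.366 MPa
epsilon_true = ln(1 + epsilon_eng)
epsilon_true = ln(1 + 0.063) = 0.0610951
sigma_true * epsilon_true = 512.366 * 0.0610951 = 31.3 MPa


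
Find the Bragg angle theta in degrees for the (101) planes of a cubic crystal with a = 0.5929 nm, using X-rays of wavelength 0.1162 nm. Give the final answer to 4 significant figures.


d = a / sqrt(h^2+k^2+l^2)
d = 0.5929 / sqrt(2) = 0.419244 nm
lambda = 2*d*sin(theta)  =>  sin(theta) = lambda / (2*d)
sin(theta) = 0.1162 / (2 * 0.419244) = 0.138583
theta = 7.966 deg


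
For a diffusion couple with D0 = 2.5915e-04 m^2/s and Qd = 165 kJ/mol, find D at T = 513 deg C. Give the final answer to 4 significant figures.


D = D0 * exp(-Qd / (R*T))
T = 786.15 K
D = 2.5915e-04 * exp(-165e3 / (8.314 * 786.15))
D = 2.818e-15 m^2/s


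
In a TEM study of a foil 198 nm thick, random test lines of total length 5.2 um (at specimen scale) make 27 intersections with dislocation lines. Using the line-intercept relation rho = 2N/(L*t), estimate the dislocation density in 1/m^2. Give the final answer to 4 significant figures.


rho = 2N / (L * t)
L = 5.2 um = 5.2e-06 m, t = 198 nm = 1.98e-07 m
rho = 2 * 27 / (5.2e-06 * 1.98e-07)
rho = 5.245e+13 1/m^2


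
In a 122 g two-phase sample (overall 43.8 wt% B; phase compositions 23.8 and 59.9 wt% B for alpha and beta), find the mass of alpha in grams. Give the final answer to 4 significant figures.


f_alpha = (C_beta - C0) / (C_beta - C_alpha)
f_alpha = (59.9 - 43.8) / (59.9 - 23.8) = 0.445983
m_alpha = f_alpha * m_total = 0.445983 * 122 = 54.41 g


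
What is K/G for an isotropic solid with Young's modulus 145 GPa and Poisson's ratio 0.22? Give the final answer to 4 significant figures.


G = E / (2*(1+nu))
G = 145 / (2*(1+0.22)) = 59.4262 GPa
K = E / (3*(1-2*nu))
K = 145 / (3*(1-2*0.22)) = 86.3095 GPa
K/G = 86.3095 / 59.4262 = 1.452


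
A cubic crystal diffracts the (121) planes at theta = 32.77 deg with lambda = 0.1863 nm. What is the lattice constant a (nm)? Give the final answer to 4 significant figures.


d = lambda / (2*sin(theta))
d = 0.1863 / (2*sin(32.77 deg))
d = 0.172096 nm
a = d * sqrt(h^2+k^2+l^2) = 0.172096 * sqrt(6)
a = 0.4215 nm


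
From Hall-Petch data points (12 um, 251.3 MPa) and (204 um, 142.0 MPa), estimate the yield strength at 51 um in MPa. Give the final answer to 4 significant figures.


sigma_y = sigma0 + k / sqrt(d)
1/sqrt(d1) = 1/sqrt(1.2e-05) = 288.675;  1/sqrt(d2) = 70.014
k = (sigma1 - sigma2) / (1/sqrt(d1) - 1/sqrt(d2)) = (251.3 - 142.0) / (288.675 - 70.014) = 0.49986 MPa*m^0.5
sigma0 = sigma1 - k/sqrt(d1) = 251.3 - 0.49986*288.675 = 107.003 MPa
sigma_y(d3) = 107.003 + 0.49986 / sqrt(5.1e-05) = 177 MPa


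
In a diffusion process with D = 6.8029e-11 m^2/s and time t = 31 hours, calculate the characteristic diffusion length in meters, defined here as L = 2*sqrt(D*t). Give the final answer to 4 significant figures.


t = 31 hr = 111600 s
Diffusion length = 2*sqrt(D*t)
= 2*sqrt(6.8029e-11 * 111600)
= 5.511e-03 m


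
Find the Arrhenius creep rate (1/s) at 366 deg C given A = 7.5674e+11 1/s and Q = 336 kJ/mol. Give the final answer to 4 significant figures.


rate = A * exp(-Q / (R*T))
T = 366 + 273.15 = 639.15 K
rate = 7.5674e+11 * exp(-336e3 / (8.314 * 639.15))
rate = 2.62e-16 1/s


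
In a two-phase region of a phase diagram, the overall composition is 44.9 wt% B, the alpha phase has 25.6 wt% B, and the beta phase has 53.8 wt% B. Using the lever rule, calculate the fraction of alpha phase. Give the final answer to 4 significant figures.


f_alpha = (C_beta - C0) / (C_beta - C_alpha)
f_alpha = (53.8 - 44.9) / (53.8 - 25.6)
f_alpha = 0.3156


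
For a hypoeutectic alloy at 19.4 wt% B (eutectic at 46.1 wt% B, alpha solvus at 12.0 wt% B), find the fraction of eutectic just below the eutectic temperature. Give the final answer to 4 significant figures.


f_primary = (C_e - C0) / (C_e - C_alpha_max)
f_primary = (46.1 - 19.4) / (46.1 - 12.0)
f_primary = 0.782991
f_eutectic = 1 - 0.782991 = 0.217


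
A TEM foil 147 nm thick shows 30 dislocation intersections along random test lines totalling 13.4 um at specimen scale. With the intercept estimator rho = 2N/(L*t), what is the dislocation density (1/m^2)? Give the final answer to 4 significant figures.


rho = 2N / (L * t)
L = 13.4 um = 1.34e-05 m, t = 147 nm = 1.47e-07 m
rho = 2 * 30 / (1.34e-05 * 1.47e-07)
rho = 3.046e+13 1/m^2


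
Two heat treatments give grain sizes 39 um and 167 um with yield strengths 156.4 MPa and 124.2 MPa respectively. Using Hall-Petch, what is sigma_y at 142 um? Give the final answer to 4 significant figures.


sigma_y = sigma0 + k / sqrt(d)
1/sqrt(d1) = 1/sqrt(3.9e-05) = 160.128;  1/sqrt(d2) = 77.3823
k = (sigma1 - sigma2) / (1/sqrt(d1) - 1/sqrt(d2)) = (156.4 - 124.2) / (160.128 - 77.3823) = 0.389143 MPa*m^0.5
sigma0 = sigma1 - k/sqrt(d1) = 156.4 - 0.389143*160.128 = 94.0872 MPa
sigma_y(d3) = 94.0872 + 0.389143 / sqrt(1.42e-04) = 126.7 MPa


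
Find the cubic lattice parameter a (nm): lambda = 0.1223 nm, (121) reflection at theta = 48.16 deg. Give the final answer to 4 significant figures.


d = lambda / (2*sin(theta))
d = 0.1223 / (2*sin(48.16 deg))
d = 0.0820794 nm
a = d * sqrt(h^2+k^2+l^2) = 0.0820794 * sqrt(6)
a = 0.2011 nm


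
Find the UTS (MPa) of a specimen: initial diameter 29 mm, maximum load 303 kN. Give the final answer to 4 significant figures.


A0 = pi*(d/2)^2 = pi*(29/2)^2 = 660.52 mm^2
UTS = F_max / A0 = 303*1000 / 660.52
UTS = 458.7 MPa


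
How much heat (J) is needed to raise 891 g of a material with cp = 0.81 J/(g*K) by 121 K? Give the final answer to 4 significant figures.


Q = m * cp * dT
Q = 891 * 0.81 * 121
Q = 87330 J


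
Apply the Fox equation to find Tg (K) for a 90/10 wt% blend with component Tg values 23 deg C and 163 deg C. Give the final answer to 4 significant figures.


1/Tg = w1/Tg1 + w2/Tg2 (in Kelvin)
Tg1 = 296.15 K, Tg2 = 436.15 K
1/Tg = 0.9/296.15 + 0.1/436.15
Tg = 306 K


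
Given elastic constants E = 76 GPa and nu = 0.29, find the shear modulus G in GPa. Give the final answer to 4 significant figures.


G = E / (2*(1+nu))
G = 76 / (2*(1+0.29))
G = 29.46 GPa


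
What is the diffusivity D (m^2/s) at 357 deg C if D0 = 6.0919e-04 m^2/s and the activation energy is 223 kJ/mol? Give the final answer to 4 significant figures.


D = D0 * exp(-Qd / (R*T))
T = 630.15 K
D = 6.0919e-04 * exp(-223e3 / (8.314 * 630.15))
D = 1.991e-22 m^2/s


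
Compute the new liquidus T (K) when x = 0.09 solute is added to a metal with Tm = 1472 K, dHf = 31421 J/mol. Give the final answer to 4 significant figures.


dT = R*Tm^2*x / dHf
dT = 8.314 * 1472^2 * 0.09 / 31421
dT = 51.5998 K
T_new = 1472 - 51.5998 = 1420 K


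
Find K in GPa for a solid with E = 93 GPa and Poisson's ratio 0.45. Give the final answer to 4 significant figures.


K = E / (3*(1-2*nu))
K = 93 / (3*(1-2*0.45))
K = 310 GPa


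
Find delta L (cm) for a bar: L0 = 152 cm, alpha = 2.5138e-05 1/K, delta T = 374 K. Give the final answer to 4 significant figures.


dL = L0 * alpha * dT
dL = 152 * 2.5138e-05 * 374
dL = 1.429 cm


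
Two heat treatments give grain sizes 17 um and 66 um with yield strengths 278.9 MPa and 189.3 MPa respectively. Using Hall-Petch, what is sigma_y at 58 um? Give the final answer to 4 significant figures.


sigma_y = sigma0 + k / sqrt(d)
1/sqrt(d1) = 1/sqrt(1.7e-05) = 242.536;  1/sqrt(d2) = 123.091
k = (sigma1 - sigma2) / (1/sqrt(d1) - 1/sqrt(d2)) = (278.9 - 189.3) / (242.536 - 123.091) = 0.750141 MPa*m^0.5
sigma0 = sigma1 - k/sqrt(d1) = 278.9 - 0.750141*242.536 = 96.964 MPa
sigma_y(d3) = 96.964 + 0.750141 / sqrt(5.8e-05) = 195.5 MPa


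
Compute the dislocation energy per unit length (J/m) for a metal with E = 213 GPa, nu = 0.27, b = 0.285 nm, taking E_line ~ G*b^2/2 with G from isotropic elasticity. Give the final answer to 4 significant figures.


Step 1: G = E / (2*(1+nu))
G = 213 / (2*(1+0.27)) = 83.8583 GPa = 8.38583e+10 Pa
Step 2: E_line = G*b^2/2
b = 0.285 nm = 2.85e-10 m
E_line = 0.5 * 8.38583e+10 * (2.85e-10)^2 = 3.406e-09 J/m


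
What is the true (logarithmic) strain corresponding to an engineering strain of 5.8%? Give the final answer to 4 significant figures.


epsilon_true = ln(1 + epsilon_eng)
epsilon_true = ln(1 + 0.058)
epsilon_true = 0.05638


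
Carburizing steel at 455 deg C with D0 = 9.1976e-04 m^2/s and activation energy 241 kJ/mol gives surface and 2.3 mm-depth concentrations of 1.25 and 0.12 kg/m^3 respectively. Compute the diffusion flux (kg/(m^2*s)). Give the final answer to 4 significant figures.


Step 1: D = D0 * exp(-Qd/(R*T))
T = 455 + 273.15 = 728.15 K
D = 9.1976e-04 * exp(-241e3 / (8.314 * 728.15)) = 4.72771e-21 m^2/s
Step 2: J = D * (C1 - C2) / dx
J = 4.72771e-21 * (1.25 - 0.12) / 2.3e-03
J = 2.323e-18 kg/(m^2*s)


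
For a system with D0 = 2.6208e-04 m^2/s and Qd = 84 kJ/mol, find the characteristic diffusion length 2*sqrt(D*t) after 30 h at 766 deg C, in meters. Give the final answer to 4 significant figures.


Step 1: D = D0 * exp(-Qd/(R*T))
T = 1039.15 K
D = 2.6208e-04 * exp(-84e3 / (8.314 * 1039.15)) = 1.56992e-08 m^2/s
Step 2: L = 2*sqrt(D*t)
t = 30 h = 108000 s
L = 2*sqrt(1.56992e-08 * 108000) = 0.08235 m


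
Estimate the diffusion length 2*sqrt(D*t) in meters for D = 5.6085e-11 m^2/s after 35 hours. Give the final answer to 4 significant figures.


t = 35 hr = 126000 s
Diffusion length = 2*sqrt(D*t)
= 2*sqrt(5.6085e-11 * 126000)
= 5.317e-03 m
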